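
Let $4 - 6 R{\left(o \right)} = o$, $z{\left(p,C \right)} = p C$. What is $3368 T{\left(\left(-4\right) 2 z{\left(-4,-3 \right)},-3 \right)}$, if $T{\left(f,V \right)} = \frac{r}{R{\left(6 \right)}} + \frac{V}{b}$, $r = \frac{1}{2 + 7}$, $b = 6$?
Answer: $- \frac{8420}{3} \approx -2806.7$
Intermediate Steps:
$z{\left(p,C \right)} = C p$
$r = \frac{1}{9} \approx 0.11111$
$R{\left(o \right)} = \frac{2}{3} - \frac{o}{6}$
$T{\left(f,V \right)} = - \frac{1}{3} + \frac{V}{6}$ ($T{\left(f,V \right)} = \frac{1}{9 \left(\frac{2}{3} - 1\right)} + \frac{V}{6} = \frac{1}{9 \left(\frac{2}{3} - 1\right)} + V \frac{1}{6} = \frac{1}{9 \left(- \frac{1}{3}\right)} + \frac{V}{6} = \frac{1}{9} \left(-3\right) + \frac{V}{6} = - \frac{1}{3} + \frac{V}{6}$)
$3368 T{\left(\left(-4\right) 2 z{\left(-4,-3 \right)},-3 \right)} = 3368 \left(- \frac{1}{3} + \frac{1}{6} \left(-3\right)\right) = 3368 \left(- \frac{1}{3} - \frac{1}{2}\right) = 3368 \left(- \frac{5}{6}\right) = - \frac{8420}{3}$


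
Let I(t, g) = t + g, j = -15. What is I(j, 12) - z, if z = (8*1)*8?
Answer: -67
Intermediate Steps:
I(t, g) = g + t
z = 64 (z = 8*8 = 64)
I(j, 12) - z = (12 - 15) - 1*64 = -3 - 64 = -67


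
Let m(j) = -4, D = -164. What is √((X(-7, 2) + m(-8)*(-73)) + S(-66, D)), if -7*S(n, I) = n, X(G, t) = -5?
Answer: 5*√581/7 ≈ 17.217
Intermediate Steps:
S(n, I) = -n/7
√((X(-7, 2) + m(-8)*(-73)) + S(-66, D)) = √((-5 - 4*(-73)) - ⅐*(-66)) = √((-5 + 292) + 66/7) = √(287 + 66/7) = √(2075/7) = 5*√581/7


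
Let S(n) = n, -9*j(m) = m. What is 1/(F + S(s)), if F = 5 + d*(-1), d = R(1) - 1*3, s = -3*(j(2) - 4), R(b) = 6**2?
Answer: -3/46 ≈ -0.065217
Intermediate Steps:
R(b) = 36
j(m) = -m/9
s = 38/3 (s = -3*(-1/9*2 - 4) = -3*(-2/9 - 4) = -3*(-38/9) = 38/3 ≈ 12.667)
d = 33 (d = 36 - 1*3 = 36 - 3 = 33)
F = -28 (F = 5 + 33*(-1) = 5 - 33 = -28)
1/(F + S(s)) = 1/(-28 + 38/3) = 1/(-46/3) = -3/46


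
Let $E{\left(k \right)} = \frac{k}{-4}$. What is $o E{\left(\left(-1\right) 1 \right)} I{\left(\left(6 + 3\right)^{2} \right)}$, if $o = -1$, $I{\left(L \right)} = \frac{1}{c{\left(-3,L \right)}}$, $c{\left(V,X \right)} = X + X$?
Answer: $- \frac{1}{648} \approx -0.0015432$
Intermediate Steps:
$c{\left(V,X \right)} = 2 X$
$I{\left(L \right)} = \frac{1}{2 L}$
$E{\left(k \right)} = - \frac{k}{4}$ ($E{\left(k \right)} = k \left(- \frac{1}{4}\right) = - \frac{k}{4}$)
$o E{\left(\left(-1\right) 1 \right)} I{\left(\left(6 + 3\right)^{2} \right)} = - \frac{\left(-1\right) \left(\left(-1\right) 1\right)}{4} \frac{1}{2 \left(6 + 3\right)^{2}} = - \frac{\left(-1\right) \left(-1\right)}{4} \frac{1}{2 \cdot 9^{2}} = \left(-1\right) \frac{1}{4} \frac{1}{2 \cdot 81} = - \frac{\frac{1}{2} \cdot \frac{1}{81}}{4} = \left(- \frac{1}{4}\right) \frac{1}{162} = - \frac{1}{648}$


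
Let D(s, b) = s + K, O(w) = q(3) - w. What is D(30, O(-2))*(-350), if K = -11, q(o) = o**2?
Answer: -6650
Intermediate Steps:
O(w) = 9 - w (O(w) = 3**2 - w = 9 - w)
D(s, b) = -11 + s (D(s, b) = s - 11 = -11 + s)
D(30, O(-2))*(-350) = (-11 + 30)*(-350) = 19*(-350) = -6650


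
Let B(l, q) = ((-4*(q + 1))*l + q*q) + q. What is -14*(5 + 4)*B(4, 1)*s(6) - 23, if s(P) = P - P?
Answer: -23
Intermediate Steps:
B(l, q) = q + q² + l*(-4 - 4*q) (B(l, q) = ((-4*(1 + q))*l + q²) + q = ((-4 - 4*q)*l + q²) + q = (l*(-4 - 4*q) + q²) + q = (q² + l*(-4 - 4*q)) + q = q + q² + l*(-4 - 4*q))
s(P) = 0
-14*(5 + 4)*B(4, 1)*s(6) - 23 = -14*(5 + 4)*(1 + 1² - 4*4 - 4*4*1)*0 - 23 = -14*9*(1 + 1 - 16 - 16)*0 - 23 = -14*9*(-30)*0 - 23 = -(-3780)*0 - 23 = -14*0 - 23 = 0 - 23 = -23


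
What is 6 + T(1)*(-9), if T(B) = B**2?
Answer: -3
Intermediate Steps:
6 + T(1)*(-9) = 6 + 1**2*(-9) = 6 + 1*(-9) = 6 - 9 = -3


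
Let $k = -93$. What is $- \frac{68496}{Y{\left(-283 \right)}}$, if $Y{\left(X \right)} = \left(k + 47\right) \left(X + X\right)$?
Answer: $- \frac{17124}{6509} \approx -2.6308$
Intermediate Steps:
$Y{\left(X \right)} = - 92 X$ ($Y{\left(X \right)} = \left(-93 + 47\right) \left(X + X\right) = - 46 \cdot 2 X = - 92 X$)
$- \frac{68496}{Y{\left(-283 \right)}} = - \frac{68496}{\left(-92\right) \left(-283\right)} = - \frac{68496}{26036} = \left(-68496\right) \frac{1}{26036} = - \frac{17124}{6509}$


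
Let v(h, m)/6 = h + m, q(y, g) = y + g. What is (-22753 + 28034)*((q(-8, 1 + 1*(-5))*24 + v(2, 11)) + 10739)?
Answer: 55603649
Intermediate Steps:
q(y, g) = g + y
v(h, m) = 6*h + 6*m (v(h, m) = 6*(h + m) = 6*h + 6*m)
(-22753 + 28034)*((q(-8, 1 + 1*(-5))*24 + v(2, 11)) + 10739) = (-22753 + 28034)*((((1 + 1*(-5)) - 8)*24 + (6*2 + 6*11)) + 10739) = 5281*((((1 - 5) - 8)*24 + (12 + 66)) + 10739) = 5281*(((-4 - 8)*24 + 78) + 10739) = 5281*((-12*24 + 78) + 10739) = 5281*((-288 + 78) + 10739) = 5281*(-210 + 10739) = 5281*10529 = 55603649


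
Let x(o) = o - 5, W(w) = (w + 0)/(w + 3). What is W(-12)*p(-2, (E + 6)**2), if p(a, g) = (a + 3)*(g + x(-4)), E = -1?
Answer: 64/3 ≈ 21.333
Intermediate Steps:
W(w) = w/(3 + w)
x(o) = -5 + o
p(a, g) = (-9 + g)*(3 + a) (p(a, g) = (a + 3)*(g + (-5 - 4)) = (3 + a)*(g - 9) = (3 + a)*(-9 + g) = (-9 + g)*(3 + a))
W(-12)*p(-2, (E + 6)**2) = (-12/(3 - 12))*(-27 - 9*(-2) + 3*(-1 + 6)**2 - 2*(-1 + 6)**2) = (-12/(-9))*(-27 + 18 + 3*5**2 - 2*5**2) = (-12*(-1/9))*(-27 + 18 + 3*25 - 2*25) = 4*(-27 + 18 + 75 - 50)/3 = (4/3)*16 = 64/3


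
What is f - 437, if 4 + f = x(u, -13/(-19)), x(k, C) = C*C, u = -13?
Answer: -159032/361 ≈ -440.53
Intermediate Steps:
x(k, C) = C²
f = -1275/361 (f = -4 + (-13/(-19))² = -4 + (-13*(-1/19))² = -4 + (13/19)² = -4 + 169/361 = -1275/361 ≈ -3.5319)
f - 437 = -1275/361 - 437 = -159032/361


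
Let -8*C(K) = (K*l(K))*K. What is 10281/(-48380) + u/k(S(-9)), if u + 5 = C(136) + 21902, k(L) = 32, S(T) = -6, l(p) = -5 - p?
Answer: 4207635207/387040 ≈ 10871.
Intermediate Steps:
C(K) = -K²*(-5 - K)/8 (C(K) = -K*(-5 - K)*K/8 = -K²*(-5 - K)/8)
u = 347889 (u = -5 + ((⅛)*136²*(5 + 136) + 21902) = -5 + ((⅛)*18496*141 + 21902) = -5 + (325992 + 21902) = -5 + 347894 = 347889)
10281/(-48380) + u/k(S(-9)) = 10281/(-48380) + 347889/32 = 10281*(-1/48380) + 347889*(1/32) = -10281/48380 + 347889/32 = 4207635207/387040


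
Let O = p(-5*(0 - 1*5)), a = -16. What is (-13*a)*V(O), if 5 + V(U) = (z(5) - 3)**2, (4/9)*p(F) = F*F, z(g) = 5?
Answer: -208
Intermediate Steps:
p(F) = 9*F**2/4 (p(F) = 9*(F*F)/4 = 9*F**2/4)
O = 5625/4 (O = 9*(-5*(0 - 1*5))**2/4 = 9*(-5*(0 - 5))**2/4 = 9*(-5*(-5))**2/4 = (9/4)*25**2 = (9/4)*625 = 5625/4 ≈ 1406.3)
V(U) = -1 (V(U) = -5 + (5 - 3)**2 = -5 + 2**2 = -5 + 4 = -1)
(-13*a)*V(O) = -13*(-16)*(-1) = 208*(-1) = -208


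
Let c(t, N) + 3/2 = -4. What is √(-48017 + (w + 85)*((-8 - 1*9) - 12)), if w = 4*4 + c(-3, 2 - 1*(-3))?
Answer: I*√203146/2 ≈ 225.36*I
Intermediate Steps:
c(t, N) = -11/2 (c(t, N) = -3/2 - 4 = -11/2)
w = 21/2 (w = 4*4 - 11/2 = 16 - 11/2 = 21/2 ≈ 10.500)
√(-48017 + (w + 85)*((-8 - 1*9) - 12)) = √(-48017 + (21/2 + 85)*((-8 - 1*9) - 12)) = √(-48017 + 191*((-8 - 9) - 12)/2) = √(-48017 + 191*(-17 - 12)/2) = √(-48017 + (191/2)*(-29)) = √(-48017 - 5539/2) = √(-101573/2) = I*√203146/2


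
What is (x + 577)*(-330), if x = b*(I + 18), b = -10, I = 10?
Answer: -98010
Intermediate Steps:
x = -280 (x = -10*(10 + 18) = -10*28 = -280)
(x + 577)*(-330) = (-280 + 577)*(-330) = 297*(-330) = -98010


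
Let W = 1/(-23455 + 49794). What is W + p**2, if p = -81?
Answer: 172810180/26339 ≈ 6561.0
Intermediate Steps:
W = 1/26339 ≈ 3.7967e-5
W + p**2 = 1/26339 + (-81)**2 = 1/26339 + 6561 = 172810180/26339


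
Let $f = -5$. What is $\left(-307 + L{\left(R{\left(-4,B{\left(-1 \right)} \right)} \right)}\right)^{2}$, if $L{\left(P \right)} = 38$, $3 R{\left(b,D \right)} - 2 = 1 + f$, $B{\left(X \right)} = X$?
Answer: $72361$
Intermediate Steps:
$R{\left(b,D \right)} = - \frac{2}{3}$ ($R{\left(b,D \right)} = \frac{2}{3} + \frac{1 - 5}{3} = \frac{2}{3} + \frac{1}{3} \left(-4\right) = \frac{2}{3} - \frac{4}{3} = - \frac{2}{3}$)
$\left(-307 + L{\left(R{\left(-4,B{\left(-1 \right)} \right)} \right)}\right)^{2} = \left(-307 + 38\right)^{2} = \left(-269\right)^{2} = 72361$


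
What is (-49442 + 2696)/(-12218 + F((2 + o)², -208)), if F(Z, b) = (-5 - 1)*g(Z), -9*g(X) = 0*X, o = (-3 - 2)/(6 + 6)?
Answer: 23373/6109 ≈ 3.8260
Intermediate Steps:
o = -5/12 ≈ -0.41667
g(X) = 0 (g(X) = -0*X = -⅑*0 = 0)
F(Z, b) = 0 (F(Z, b) = (-5 - 1)*0 = -6*0 = 0)
(-49442 + 2696)/(-12218 + F((2 + o)², -208)) = (-49442 + 2696)/(-12218 + 0) = -46746/(-12218) = -46746*(-1/12218) = 23373/6109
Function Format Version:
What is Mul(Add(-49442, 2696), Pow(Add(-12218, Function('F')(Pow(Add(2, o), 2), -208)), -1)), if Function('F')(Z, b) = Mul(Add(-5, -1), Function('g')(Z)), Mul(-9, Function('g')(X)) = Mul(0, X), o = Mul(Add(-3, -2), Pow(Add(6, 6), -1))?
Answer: Rational(23373, 6109) ≈ 3.8260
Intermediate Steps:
o = Rational(-5, 12) (o = Mul(-5, Pow(12, -1)) = Mul(-5, Rational(1, 12)) = Rational(-5, 12) ≈ -0.41667)
Function('g')(X) = 0 (Function('g')(X) = Mul(Rational(-1, 9), Mul(0, X)) = Mul(Rational(-1, 9), 0) = 0)
Function('F')(Z, b) = 0 (Function('F')(Z, b) = Mul(Add(-5, -1), 0) = Mul(-6, 0) = 0)
Mul(Add(-49442, 2696), Pow(Add(-12218, Function('F')(Pow(Add(2, o), 2), -208)), -1)) = Mul(Add(-49442, 2696), Pow(Add(-12218, 0), -1)) = Mul(-46746, Pow(-12218, -1)) = Mul(-46746, Rational(-1, 12218)) = Rational(23373, 6109)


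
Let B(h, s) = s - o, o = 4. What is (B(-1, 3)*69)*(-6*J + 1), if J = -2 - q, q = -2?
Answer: -69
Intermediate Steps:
J = 0 (J = -2 - 1*(-2) = -2 + 2 = 0)
B(h, s) = -4 + s (B(h, s) = s - 1*4 = s - 4 = -4 + s)
(B(-1, 3)*69)*(-6*J + 1) = ((-4 + 3)*69)*(-6*0 + 1) = (-1*69)*(0 + 1) = -69*1 = -69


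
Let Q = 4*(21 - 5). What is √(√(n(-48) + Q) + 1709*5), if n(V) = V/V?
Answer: √(8545 + √65) ≈ 92.483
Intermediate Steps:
n(V) = 1
Q = 64 (Q = 4*16 = 64)
√(√(n(-48) + Q) + 1709*5) = √(√(1 + 64) + 1709*5) = √(√65 + 8545) = √(8545 + √65)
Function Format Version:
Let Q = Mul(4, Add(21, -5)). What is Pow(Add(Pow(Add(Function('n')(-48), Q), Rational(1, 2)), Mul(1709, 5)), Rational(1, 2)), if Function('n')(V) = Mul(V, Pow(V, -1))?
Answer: Pow(Add(8545, Pow(65, Rational(1, 2))), Rational(1, 2)) ≈ 92.483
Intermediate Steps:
Function('n')(V) = 1
Q = 64 (Q = Mul(4, 16) = 64)
Pow(Add(Pow(Add(Function('n')(-48), Q), Rational(1, 2)), Mul(1709, 5)), Rational(1, 2)) = Pow(Add(Pow(Add(1, 64), Rational(1, 2)), Mul(1709, 5)), Rational(1, 2)) = Pow(Add(Pow(65, Rational(1, 2)), 8545), Rational(1, 2)) = Pow(Add(8545, Pow(65, Rational(1, 2))), Rational(1, 2))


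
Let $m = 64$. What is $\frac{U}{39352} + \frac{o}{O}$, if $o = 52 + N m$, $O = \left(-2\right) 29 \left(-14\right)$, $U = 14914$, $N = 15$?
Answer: $\frac{6491799}{3994228} \approx 1.6253$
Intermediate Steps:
$O = 812$ ($O = \left(-58\right) \left(-14\right) = 812$)
$o = 1012$ ($o = 52 + 15 \cdot 64 = 52 + 960 = 1012$)
$\frac{U}{39352} + \frac{o}{O} = \frac{14914}{39352} + \frac{1012}{812} = 14914 \cdot \frac{1}{39352} + 1012 \cdot \frac{1}{812} = \frac{7457}{19676} + \frac{253}{203} = \frac{6491799}{3994228}$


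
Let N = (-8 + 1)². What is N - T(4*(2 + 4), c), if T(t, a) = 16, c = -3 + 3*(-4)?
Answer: 33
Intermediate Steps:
c = -15 (c = -3 - 12 = -15)
N = 49 (N = (-7)² = 49)
N - T(4*(2 + 4), c) = 49 - 1*16 = 49 - 16 = 33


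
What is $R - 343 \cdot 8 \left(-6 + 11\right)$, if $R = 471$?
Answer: $-13249$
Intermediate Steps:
$R - 343 \cdot 8 \left(-6 + 11\right) = 471 - 343 \cdot 8 \left(-6 + 11\right) = 471 - 343 \cdot 8 \cdot 5 = 471 - 13720 = -13249$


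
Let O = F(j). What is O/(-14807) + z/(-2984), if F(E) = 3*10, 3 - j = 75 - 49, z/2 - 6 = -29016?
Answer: 214753155/11046022 ≈ 19.442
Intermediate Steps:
z = -58020 (z = 12 + 2*(-29016) = 12 - 58032 = -58020)
j = -23 (j = 3 - (75 - 49) = 3 - 1*26 = 3 - 26 = -23)
F(E) = 30
O = 30
O/(-14807) + z/(-2984) = 30/(-14807) - 58020/(-2984) = 30*(-1/14807) - 58020*(-1/2984) = -30/14807 + 14505/746 = 214753155/11046022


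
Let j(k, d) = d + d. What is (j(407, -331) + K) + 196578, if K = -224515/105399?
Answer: 20649125969/105399 ≈ 1.9591e+5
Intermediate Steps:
j(k, d) = 2*d
K = -224515/105399 (K = -224515*1/105399 = -224515/105399 ≈ -2.1301)
(j(407, -331) + K) + 196578 = (2*(-331) - 224515/105399) + 196578 = (-662 - 224515/105399) + 196578 = -69998653/105399 + 196578 = 20649125969/105399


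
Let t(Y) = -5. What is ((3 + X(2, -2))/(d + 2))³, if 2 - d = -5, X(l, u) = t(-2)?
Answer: -8/729 ≈ -0.010974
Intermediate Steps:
X(l, u) = -5
d = 7 (d = 2 - 1*(-5) = 2 + 5 = 7)
((3 + X(2, -2))/(d + 2))³ = ((3 - 5)/(7 + 2))³ = (-2/9)³ = -8/729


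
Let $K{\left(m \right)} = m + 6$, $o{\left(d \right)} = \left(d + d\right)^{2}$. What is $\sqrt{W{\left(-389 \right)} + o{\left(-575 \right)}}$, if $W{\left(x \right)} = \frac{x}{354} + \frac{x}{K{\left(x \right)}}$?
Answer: $\frac{\sqrt{24310826582989458}}{135582} \approx 1150.0$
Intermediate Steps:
$o{\left(d \right)} = 4 d^{2}$ ($o{\left(d \right)} = \left(2 d\right)^{2} = 4 d^{2}$)
$K{\left(m \right)} = 6 + m$
$W{\left(x \right)} = \frac{x}{354} + \frac{x}{6 + x}$
$\sqrt{W{\left(-389 \right)} + o{\left(-575 \right)}} = \sqrt{\frac{1}{354} \left(-389\right) \frac{1}{6 - 389} \left(360 - 389\right) + 4 \left(-575\right)^{2}} = \sqrt{\frac{1}{354} \left(-389\right) \frac{1}{-383} \left(-29\right) + 4 \cdot 330625} = \sqrt{\frac{1}{354} \left(-389\right) \left(- \frac{1}{383}\right) \left(-29\right) + 1322500} = \sqrt{- \frac{11281}{135582} + 1322500} = \sqrt{\frac{179307183719}{135582}} = \frac{\sqrt{24310826582989458}}{135582}$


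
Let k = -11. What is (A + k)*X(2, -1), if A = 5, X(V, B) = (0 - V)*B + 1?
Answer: -18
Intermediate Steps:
X(V, B) = 1 - B*V (X(V, B) = (-V)*B + 1 = -B*V + 1 = 1 - B*V)
(A + k)*X(2, -1) = (5 - 11)*(1 - 1*(-1)*2) = -6*(1 + 2) = -6*3 = -18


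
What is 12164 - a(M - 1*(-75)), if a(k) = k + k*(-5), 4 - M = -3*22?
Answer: 12744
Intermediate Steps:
M = 70 (M = 4 - (-3)*22 = 4 - 1*(-66) = 4 + 66 = 70)
a(k) = -4*k (a(k) = k - 5*k = -4*k)
12164 - a(M - 1*(-75)) = 12164 - (-4)*(70 - 1*(-75)) = 12164 - (-4)*(70 + 75) = 12164 - (-4)*145 = 12164 - 1*(-580) = 12164 + 580 = 12744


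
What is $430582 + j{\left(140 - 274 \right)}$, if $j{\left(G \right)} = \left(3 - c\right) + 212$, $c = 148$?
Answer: $430649$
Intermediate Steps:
$j{\left(G \right)} = 67$ ($j{\left(G \right)} = \left(3 - 148\right) + 212 = -145 + 212 = 67$)
$430582 + j{\left(140 - 274 \right)} = 430582 + 67 = 430649$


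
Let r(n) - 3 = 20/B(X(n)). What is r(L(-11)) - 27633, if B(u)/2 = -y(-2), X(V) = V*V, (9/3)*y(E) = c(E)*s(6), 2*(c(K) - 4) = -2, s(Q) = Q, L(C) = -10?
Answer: -82895/3 ≈ -27632.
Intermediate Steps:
c(K) = 3 (c(K) = 4 + (1/2)*(-2) = 4 - 1 = 3)
y(E) = 6 (y(E) = (3*6)/3 = (1/3)*18 = 6)
X(V) = V**2
B(u) = -12 (B(u) = 2*(-1*6) = 2*(-6) = -12)
r(n) = 4/3 (r(n) = 3 + 20/(-12) = 3 + 20*(-1/12) = 3 - 5/3 = 4/3)
r(L(-11)) - 27633 = 4/3 - 27633 = -82895/3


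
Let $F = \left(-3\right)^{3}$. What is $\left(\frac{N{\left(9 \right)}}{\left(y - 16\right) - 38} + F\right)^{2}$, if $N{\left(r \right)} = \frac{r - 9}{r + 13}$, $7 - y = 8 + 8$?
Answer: $729$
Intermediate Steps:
$y = -9$ ($y = 7 - \left(8 + 8\right) = 7 - 16 = -9$)
$F = -27$
$N{\left(r \right)} = \frac{-9 + r}{13 + r}$
$\left(\frac{N{\left(9 \right)}}{\left(y - 16\right) - 38} + F\right)^{2} = \left(\frac{\frac{1}{13 + 9} \left(-9 + 9\right)}{\left(-9 - 16\right) - 38} - 27\right)^{2} = \left(\frac{\frac{1}{22} \cdot 0}{-25 - 38} - 27\right)^{2} = \left(\frac{\frac{1}{22} \cdot 0}{-63} - 27\right)^{2} = \left(0 \left(- \frac{1}{63}\right) - 27\right)^{2} = \left(0 - 27\right)^{2} = \left(-27\right)^{2} = 729$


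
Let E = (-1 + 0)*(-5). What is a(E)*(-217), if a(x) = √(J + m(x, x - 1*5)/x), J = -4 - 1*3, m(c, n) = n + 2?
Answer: -217*I*√165/5 ≈ -557.48*I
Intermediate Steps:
m(c, n) = 2 + n
E = 5 (E = -1*(-5) = 5)
J = -7 (J = -4 - 3 = -7)
a(x) = √(-7 + (-3 + x)/x) (a(x) = √(-7 + (2 + (x - 1*5))/x) = √(-7 + (2 + (x - 5))/x) = √(-7 + (2 + (-5 + x))/x) = √(-7 + (-3 + x)/x))
a(E)*(-217) = √(-6 - 3/5)*(-217) = √(-6 - 3*⅕)*(-217) = √(-6 - ⅗)*(-217) = √(-33/5)*(-217) = (I*√165/5)*(-217) = -217*I*√165/5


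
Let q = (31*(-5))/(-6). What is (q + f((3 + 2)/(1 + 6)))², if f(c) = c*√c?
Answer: 8245075/12348 + 775*√35/147 ≈ 698.92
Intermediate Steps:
q = 155/6 (q = -155*(-⅙) = 155/6 ≈ 25.833)
f(c) = c^(3/2)
(q + f((3 + 2)/(1 + 6)))² = (155/6 + ((3 + 2)/(1 + 6))^(3/2))² = (155/6 + (5/7)^(3/2))² = (155/6 + 5*√35/49)²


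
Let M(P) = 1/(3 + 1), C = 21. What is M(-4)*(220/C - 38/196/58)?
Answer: 178583/68208 ≈ 2.6182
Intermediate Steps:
M(P) = ¼ (M(P) = 1/4 = ¼)
M(-4)*(220/C - 38/196/58) = (220/21 - 38/196/58)/4 = (220*(1/21) - 38*1/196*(1/58))/4 = (220/21 - 19/98*1/58)/4 = (220/21 - 19/5684)/4 = (¼)*(178583/17052) = 178583/68208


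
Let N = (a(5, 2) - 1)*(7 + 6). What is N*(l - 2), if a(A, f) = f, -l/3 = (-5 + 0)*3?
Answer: 559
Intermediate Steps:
l = 45 (l = -3*(-5 + 0)*3 = -(-15)*3 = -3*(-15) = 45)
N = 13 (N = (2 - 1)*(7 + 6) = 1*13 = 13)
N*(l - 2) = 13*(45 - 2) = 13*43 = 559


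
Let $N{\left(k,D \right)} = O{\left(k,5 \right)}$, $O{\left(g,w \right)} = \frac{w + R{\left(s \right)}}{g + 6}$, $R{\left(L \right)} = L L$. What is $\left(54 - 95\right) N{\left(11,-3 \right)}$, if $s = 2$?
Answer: $- \frac{369}{17} \approx -21.706$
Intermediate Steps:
$R{\left(L \right)} = L^{2}$
$O{\left(g,w \right)} = \frac{4 + w}{6 + g}$ ($O{\left(g,w \right)} = \frac{w + 2^{2}}{g + 6} = \frac{w + 4}{6 + g} = \frac{4 + w}{6 + g}$)
$N{\left(k,D \right)} = \frac{9}{6 + k}$ ($N{\left(k,D \right)} = \frac{4 + 5}{6 + k} = \frac{1}{6 + k} 9 = \frac{9}{6 + k}$)
$\left(54 - 95\right) N{\left(11,-3 \right)} = \left(54 - 95\right) \frac{9}{6 + 11} = - 41 \cdot \frac{9}{17} = - 41 \cdot 9 \cdot \frac{1}{17} = \left(-41\right) \frac{9}{17} = - \frac{369}{17}$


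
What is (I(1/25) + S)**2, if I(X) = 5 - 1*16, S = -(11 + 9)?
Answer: 961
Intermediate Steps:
S = -20 (S = -1*20 = -20)
I(X) = -11 (I(X) = 5 - 16 = -11)
(I(1/25) + S)**2 = (-11 - 20)**2 = (-31)**2 = 961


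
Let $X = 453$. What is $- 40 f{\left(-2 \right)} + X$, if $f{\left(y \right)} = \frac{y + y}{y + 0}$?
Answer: $373$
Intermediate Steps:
$f{\left(y \right)} = 2$ ($f{\left(y \right)} = \frac{2 y}{y} = 2$)
$- 40 f{\left(-2 \right)} + X = \left(-40\right) 2 + 453 = -80 + 453 = 373$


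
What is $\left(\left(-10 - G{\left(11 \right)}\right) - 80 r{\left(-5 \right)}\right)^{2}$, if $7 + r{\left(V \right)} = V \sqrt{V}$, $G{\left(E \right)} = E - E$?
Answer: $-497500 + 440000 i \sqrt{5} \approx -4.975 \cdot 10^{5} + 9.8387 \cdot 10^{5} i$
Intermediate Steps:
$G{\left(E \right)} = 0$
$r{\left(V \right)} = -7 + V^{\frac{3}{2}}$ ($r{\left(V \right)} = -7 + V \sqrt{V} = -7 + V^{\frac{3}{2}}$)
$\left(\left(-10 - G{\left(11 \right)}\right) - 80 r{\left(-5 \right)}\right)^{2} = \left(\left(-10 - 0\right) - 80 \left(-7 + \left(-5\right)^{\frac{3}{2}}\right)\right)^{2} = \left(\left(-10 + 0\right) - 80 \left(-7 - 5 i \sqrt{5}\right)\right)^{2} = \left(-10 + \left(560 + 400 i \sqrt{5}\right)\right)^{2} = \left(550 + 400 i \sqrt{5}\right)^{2}$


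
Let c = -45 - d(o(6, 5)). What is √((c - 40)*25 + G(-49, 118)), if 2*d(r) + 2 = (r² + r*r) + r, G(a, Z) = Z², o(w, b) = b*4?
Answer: √1574 ≈ 39.674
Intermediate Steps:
o(w, b) = 4*b
d(r) = -1 + r² + r/2 (d(r) = -1 + ((r² + r*r) + r)/2 = -1 + ((r² + r²) + r)/2 = -1 + (2*r² + r)/2 = -1 + (r + 2*r²)/2 = -1 + (r² + r/2) = -1 + r² + r/2)
c = -454 (c = -45 - (-1 + (4*5)² + (4*5)/2) = -45 - (-1 + 20² + (½)*20) = -45 - (-1 + 400 + 10) = -45 - 1*409 = -45 - 409 = -454)
√((c - 40)*25 + G(-49, 118)) = √((-454 - 40)*25 + 118²) = √(-494*25 + 13924) = √(-12350 + 13924) = √1574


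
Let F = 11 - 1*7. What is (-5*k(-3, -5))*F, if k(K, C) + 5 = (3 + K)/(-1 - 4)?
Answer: 100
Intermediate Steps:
F = 4 (F = 11 - 7 = 4)
k(K, C) = -28/5 - K/5 (k(K, C) = -5 + (3 + K)/(-1 - 4) = -5 + (3 + K)/(-5) = -5 + (3 + K)*(-1/5) = -5 + (-3/5 - K/5) = -28/5 - K/5)
(-5*k(-3, -5))*F = -5*(-28/5 - 1/5*(-3))*4 = -5*(-28/5 + 3/5)*4 = -5*(-5)*4 = 25*4 = 100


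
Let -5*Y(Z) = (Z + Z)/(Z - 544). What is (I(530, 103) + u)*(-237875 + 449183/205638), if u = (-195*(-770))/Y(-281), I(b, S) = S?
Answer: 7573504569637496972/28892139 ≈ 2.6213e+11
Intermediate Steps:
Y(Z) = -2*Z/(5*(-544 + Z)) (Y(Z) = -(Z + Z)/(5*(Z - 544)) = -2*Z/(5*(-544 + Z)))
u = -309684375/281 (u = (-195*(-770))/((-2*(-281)/(-2720 + 5*(-281)))) = 150150/((-2*(-281)/(-2720 - 1405))) = 150150/((-2*(-281)/(-4125))) = 150150/((-2*(-281)*(-1/4125))) = 150150/(-562/4125) = 150150*(-4125/562) = -309684375/281 ≈ -1.1021e+6)
(I(530, 103) + u)*(-237875 + 449183/205638) = (103 - 309684375/281)*(-237875 + 449183/205638) = -309655432*(-237875 + 449183*(1/205638))/281 = -309655432*(-237875 + 449183/205638)/281 = -309655432/281*(-48915690067/205638) = 7573504569637496972/28892139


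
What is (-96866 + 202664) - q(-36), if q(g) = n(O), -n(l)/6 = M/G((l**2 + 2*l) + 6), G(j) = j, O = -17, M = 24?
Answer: 3068158/29 ≈ 1.0580e+5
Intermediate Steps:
n(l) = -144/(6 + l**2 + 2*l) (n(l) = -144/((l**2 + 2*l) + 6) = -144/(6 + l**2 + 2*l))
q(g) = -16/29 (q(g) = -144/(6 + (-17)**2 + 2*(-17)) = -144/(6 + 289 - 34) = -144/261 = -144*1/261 = -16/29)
(-96866 + 202664) - q(-36) = (-96866 + 202664) - 1*(-16/29) = 105798 + 16/29 = 3068158/29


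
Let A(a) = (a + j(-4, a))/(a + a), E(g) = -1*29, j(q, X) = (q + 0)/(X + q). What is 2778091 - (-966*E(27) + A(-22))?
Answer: 393260940/143 ≈ 2.7501e+6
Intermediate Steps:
j(q, X) = q/(X + q)
E(g) = -29
A(a) = (a - 4/(-4 + a))/(2*a) (A(a) = (a - 4/(a - 4))/(a + a) = (a - 4/(-4 + a))/((2*a)) = (a - 4/(-4 + a))*(1/(2*a)) = (a - 4/(-4 + a))/(2*a))
2778091 - (-966*E(27) + A(-22)) = 2778091 - (-966*(-29) + (½)*(-4 - 22*(-4 - 22))/(-22*(-4 - 22))) = 2778091 - (28014 + (½)*(-1/22)*(-4 - 22*(-26))/(-26)) = 2778091 - (28014 + (½)*(-1/22)*(-1/26)*(-4 + 572)) = 2778091 - (28014 + (½)*(-1/22)*(-1/26)*568) = 2778091 - (28014 + 71/143) = 2778091 - 1*4006073/143 = 2778091 - 4006073/143 = 393260940/143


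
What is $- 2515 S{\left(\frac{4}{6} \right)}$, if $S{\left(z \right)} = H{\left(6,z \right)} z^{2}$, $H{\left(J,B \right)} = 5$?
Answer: $- \frac{50300}{9} \approx -5588.9$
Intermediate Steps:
$S{\left(z \right)} = 5 z^{2}$
$- 2515 S{\left(\frac{4}{6} \right)} = - 2515 \cdot 5 \left(\frac{4}{6}\right)^{2} = - 2515 \cdot 5 \left(4 \cdot \frac{1}{6}\right)^{2} = - 2515 \cdot 5 \left(\frac{2}{3}\right)^{2} = - 2515 \cdot 5 \cdot \frac{4}{9} = \left(-2515\right) \frac{20}{9} = - \frac{50300}{9}$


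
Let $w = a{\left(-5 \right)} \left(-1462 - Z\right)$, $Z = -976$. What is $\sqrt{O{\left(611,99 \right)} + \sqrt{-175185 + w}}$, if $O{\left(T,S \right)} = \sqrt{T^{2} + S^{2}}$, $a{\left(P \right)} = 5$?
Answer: $\sqrt{\sqrt{383122} + 3 i \sqrt{19735}} \approx 26.151 + 8.0578 i$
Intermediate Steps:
$O{\left(T,S \right)} = \sqrt{S^{2} + T^{2}}$
$w = -2430$ ($w = 5 \left(-1462 - -976\right) = 5 \left(-1462 + 976\right) = 5 \left(-486\right) = -2430$)
$\sqrt{O{\left(611,99 \right)} + \sqrt{-175185 + w}} = \sqrt{\sqrt{99^{2} + 611^{2}} + \sqrt{-175185 - 2430}} = \sqrt{\sqrt{9801 + 373321} + \sqrt{-177615}} = \sqrt{\sqrt{383122} + 3 i \sqrt{19735}}$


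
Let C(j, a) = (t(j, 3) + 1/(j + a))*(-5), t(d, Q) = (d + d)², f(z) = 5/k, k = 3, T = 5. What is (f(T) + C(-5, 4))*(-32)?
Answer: 47360/3 ≈ 15787.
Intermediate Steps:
f(z) = 5/3
t(d, Q) = 4*d² (t(d, Q) = (2*d)² = 4*d²)
C(j, a) = -20*j² - 5/(a + j) (C(j, a) = (4*j² + 1/(j + a))*(-5) = (4*j² + 1/(a + j))*(-5) = (1/(a + j) + 4*j²)*(-5) = -20*j² - 5/(a + j))
(f(T) + C(-5, 4))*(-32) = (5/3 + 5*(-1 - 4*(-5)³ - 4*4*(-5)²)/(4 - 5))*(-32) = (5/3 + 5*(-1 - 4*(-125) - 4*4*25)/(-1))*(-32) = (5/3 + 5*(-1)*(-1 + 500 - 400))*(-32) = (5/3 + 5*(-1)*99)*(-32) = (5/3 - 495)*(-32) = -1480/3*(-32) = 47360/3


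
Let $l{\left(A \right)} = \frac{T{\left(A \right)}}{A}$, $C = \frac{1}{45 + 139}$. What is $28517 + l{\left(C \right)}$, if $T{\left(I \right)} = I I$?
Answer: $\frac{5247129}{184} \approx 28517.0$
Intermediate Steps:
$T{\left(I \right)} = I^{2}$
$C = \frac{1}{184} \approx 0.0054348$
$l{\left(A \right)} = A$ ($l{\left(A \right)} = \frac{A^{2}}{A} = A$)
$28517 + l{\left(C \right)} = 28517 + \frac{1}{184} = \frac{5247129}{184}$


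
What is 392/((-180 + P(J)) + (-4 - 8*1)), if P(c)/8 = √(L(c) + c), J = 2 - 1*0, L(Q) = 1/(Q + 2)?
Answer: -98/45 ≈ -2.1778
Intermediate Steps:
L(Q) = 1/(2 + Q)
J = 2 (J = 2 + 0 = 2)
P(c) = 8*√(c + 1/(2 + c)) (P(c) = 8*√(1/(2 + c) + c) = 8*√(c + 1/(2 + c)))
392/((-180 + P(J)) + (-4 - 8*1)) = 392/((-180 + 8*√((1 + 2*(2 + 2))/(2 + 2))) + (-4 - 8*1)) = 392/((-180 + 8*√((1 + 2*4)/4)) + (-4 - 8)) = 392/((-180 + 8*√((1 + 8)/4)) - 12) = 392/((-180 + 8*√((¼)*9)) - 12) = 392/((-180 + 8*√(9/4)) - 12) = 392/((-180 + 8*(3/2)) - 12) = 392/((-180 + 12) - 12) = 392/(-168 - 12) = 392/(-180) = 392*(-1/180) = -98/45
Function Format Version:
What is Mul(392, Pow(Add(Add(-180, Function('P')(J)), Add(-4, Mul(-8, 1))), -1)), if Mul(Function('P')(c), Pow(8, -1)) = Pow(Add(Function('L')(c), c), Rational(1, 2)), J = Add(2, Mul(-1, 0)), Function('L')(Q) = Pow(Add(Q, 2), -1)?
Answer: Rational(-98, 45) ≈ -2.1778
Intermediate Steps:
Function('L')(Q) = Pow(Add(2, Q), -1)
J = 2 (J = Add(2, 0) = 2)
Function('P')(c) = Mul(8, Pow(Add(c, Pow(Add(2, c), -1)), Rational(1, 2))) (Function('P')(c) = Mul(8, Pow(Add(Pow(Add(2, c), -1), c), Rational(1, 2))) = Mul(8, Pow(Add(c, Pow(Add(2, c), -1)), Rational(1, 2))))
Mul(392, Pow(Add(Add(-180, Function('P')(J)), Add(-4, Mul(-8, 1))), -1)) = Mul(392, Pow(Add(Add(-180, Mul(8, Pow(Mul(Pow(Add(2, 2), -1), Add(1, Mul(2, Add(2, 2)))), Rational(1, 2)))), Add(-4, Mul(-8, 1))), -1)) = Mul(392, Pow(Add(Add(-180, Mul(8, Pow(Mul(Pow(4, -1), Add(1, Mul(2, 4))), Rational(1, 2)))), Add(-4, -8)), -1)) = Mul(392, Pow(Add(Add(-180, Mul(8, Pow(Mul(Rational(1, 4), Add(1, 8)), Rational(1, 2)))), -12), -1)) = Mul(392, Pow(Add(Add(-180, Mul(8, Pow(Mul(Rational(1, 4), 9), Rational(1, 2)))), -12), -1)) = Mul(392, Pow(Add(Add(-180, Mul(8, Pow(Rational(9, 4), Rational(1, 2)))), -12), -1)) = Mul(392, Pow(Add(Add(-180, Mul(8, Rational(3, 2))), -12), -1)) = Mul(392, Pow(Add(Add(-180, 12), -12), -1)) = Mul(392, Pow(Add(-168, -12), -1)) = Mul(392, Pow(-180, -1)) = Mul(392, Rational(-1, 180)) = Rational(-98, 45)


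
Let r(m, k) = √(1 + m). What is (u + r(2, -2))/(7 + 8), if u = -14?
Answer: -14/15 + √3/15 ≈ -0.81786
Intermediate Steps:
(u + r(2, -2))/(7 + 8) = (-14 + √(1 + 2))/(7 + 8) = (-14 + √3)/15 = (-14 + √3)*(1/15) = -14/15 + √3/15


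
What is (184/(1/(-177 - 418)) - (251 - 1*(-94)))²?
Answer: 12061530625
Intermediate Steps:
(184/(1/(-177 - 418)) - (251 - 1*(-94)))² = (184/(1/(-595)) - (251 + 94))² = (184/(-1/595) - 1*345)² = (184*(-595) - 345)² = (-109480 - 345)² = (-109825)² = 12061530625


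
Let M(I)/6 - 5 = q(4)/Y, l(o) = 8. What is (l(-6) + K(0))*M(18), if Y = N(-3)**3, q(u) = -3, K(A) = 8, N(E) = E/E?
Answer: 192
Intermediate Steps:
N(E) = 1
Y = 1 (Y = 1**3 = 1)
M(I) = 12 (M(I) = 30 + 6*(-3/1) = 30 + 6*(-3*1) = 30 + 6*(-3) = 30 - 18 = 12)
(l(-6) + K(0))*M(18) = (8 + 8)*12 = 16*12 = 192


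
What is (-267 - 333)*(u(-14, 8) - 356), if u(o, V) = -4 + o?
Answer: 224400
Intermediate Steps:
(-267 - 333)*(u(-14, 8) - 356) = (-267 - 333)*((-4 - 14) - 356) = -600*(-18 - 356) = -600*(-374) = 224400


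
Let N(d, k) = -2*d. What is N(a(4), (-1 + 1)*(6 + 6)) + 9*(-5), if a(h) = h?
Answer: -53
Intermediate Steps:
N(a(4), (-1 + 1)*(6 + 6)) + 9*(-5) = -2*4 + 9*(-5) = -8 - 45 = -53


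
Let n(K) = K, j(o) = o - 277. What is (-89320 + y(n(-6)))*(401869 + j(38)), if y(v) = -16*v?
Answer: -35835035120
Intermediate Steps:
j(o) = -277 + o
(-89320 + y(n(-6)))*(401869 + j(38)) = (-89320 - 16*(-6))*(401869 + (-277 + 38)) = (-89320 + 96)*(401869 - 239) = -89224*401630 = -35835035120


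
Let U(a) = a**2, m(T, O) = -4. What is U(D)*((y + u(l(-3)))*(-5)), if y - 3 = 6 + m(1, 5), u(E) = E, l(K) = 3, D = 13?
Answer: -6760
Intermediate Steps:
y = 5 (y = 3 + (6 - 4) = 3 + 2 = 5)
U(D)*((y + u(l(-3)))*(-5)) = 13**2*((5 + 3)*(-5)) = 169*(8*(-5)) = 169*(-40) = -6760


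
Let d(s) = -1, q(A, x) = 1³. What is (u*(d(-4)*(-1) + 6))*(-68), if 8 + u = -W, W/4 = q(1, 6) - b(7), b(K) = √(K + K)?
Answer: 5712 - 1904*√14 ≈ -1412.1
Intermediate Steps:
b(K) = √2*√K (b(K) = √(2*K) = √2*√K)
q(A, x) = 1
W = 4 - 4*√14 (W = 4*(1 - √2*√7) = 4*(1 - √14) = 4 - 4*√14 ≈ -10.967)
u = -12 + 4*√14 (u = -8 - (4 - 4*√14) = -8 + (-4 + 4*√14) = -12 + 4*√14 ≈ 2.9666)
(u*(d(-4)*(-1) + 6))*(-68) = ((-12 + 4*√14)*(-1*(-1) + 6))*(-68) = ((-12 + 4*√14)*(1 + 6))*(-68) = ((-12 + 4*√14)*7)*(-68) = (-84 + 28*√14)*(-68) = 5712 - 1904*√14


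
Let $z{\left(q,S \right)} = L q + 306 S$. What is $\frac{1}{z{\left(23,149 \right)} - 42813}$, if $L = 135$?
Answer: $\frac{1}{5886} \approx 0.00016989$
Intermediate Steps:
$z{\left(q,S \right)} = 135 q + 306 S$
$\frac{1}{z{\left(23,149 \right)} - 42813} = \frac{1}{\left(135 \cdot 23 + 306 \cdot 149\right) - 42813} = \frac{1}{\left(3105 + 45594\right) - 42813} = \frac{1}{48699 - 42813} = \frac{1}{5886}$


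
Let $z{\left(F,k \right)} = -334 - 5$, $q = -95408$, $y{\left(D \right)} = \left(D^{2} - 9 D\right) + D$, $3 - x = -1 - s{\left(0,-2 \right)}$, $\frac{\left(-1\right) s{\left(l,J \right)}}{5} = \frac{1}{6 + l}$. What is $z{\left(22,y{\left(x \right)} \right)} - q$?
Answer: $95069$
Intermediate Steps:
$s{\left(l,J \right)} = - \frac{5}{6 + l}$
$x = \frac{19}{6}$ ($x = 3 - \left(-1 - - \frac{5}{6 + 0}\right) = 3 - \left(-1 - - \frac{5}{6}\right) = 3 - \left(-1 + \frac{5}{6}\right) = 3 - - \frac{1}{6} = 3 + \frac{1}{6} = \frac{19}{6} \approx 3.1667$)
$y{\left(D \right)} = D^{2} - 8 D$
$z{\left(F,k \right)} = -339$
$z{\left(22,y{\left(x \right)} \right)} - q = -339 - -95408 = -339 + 95408 = 95069$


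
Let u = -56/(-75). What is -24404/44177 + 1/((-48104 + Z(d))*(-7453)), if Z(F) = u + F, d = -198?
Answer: -658888304659853/1192743352783514 ≈ -0.55241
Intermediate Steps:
u = 56/75 (u = -56*(-1/75) = 56/75 ≈ 0.74667)
Z(F) = 56/75 + F
-24404/44177 + 1/((-48104 + Z(d))*(-7453)) = -24404/44177 + 1/((-48104 + (56/75 - 198))*(-7453)) = -24404*1/44177 - 1/7453/(-48104 - 14794/75) = -24404/44177 - 1/7453/(-3622594/75) = -24404/44177 - 75/3622594*(-1/7453) = -24404/44177 + 75/26999193082 = -658888304659853/1192743352783514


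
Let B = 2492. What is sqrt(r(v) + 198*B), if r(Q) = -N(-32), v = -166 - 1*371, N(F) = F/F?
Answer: sqrt(493415) ≈ 702.43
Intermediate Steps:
N(F) = 1
v = -537 (v = -166 - 371 = -537)
r(Q) = -1 (r(Q) = -1*1 = -1)
sqrt(r(v) + 198*B) = sqrt(-1 + 198*2492) = sqrt(-1 + 493416) = sqrt(493415)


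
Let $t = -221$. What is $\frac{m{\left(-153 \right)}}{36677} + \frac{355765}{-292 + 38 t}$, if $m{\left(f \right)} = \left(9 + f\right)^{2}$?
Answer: $- \frac{2573639413}{63744626} \approx -40.374$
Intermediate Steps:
$\frac{m{\left(-153 \right)}}{36677} + \frac{355765}{-292 + 38 t} = \frac{\left(9 - 153\right)^{2}}{36677} + \frac{355765}{-292 + 38 \left(-221\right)} = \left(-144\right)^{2} \cdot \frac{1}{36677} + \frac{355765}{-292 - 8398} = 20736 \cdot \frac{1}{36677} + \frac{355765}{-8690} = \frac{20736}{36677} + 355765 \left(- \frac{1}{8690}\right) = \frac{20736}{36677} - \frac{71153}{1738} = - \frac{2573639413}{63744626}$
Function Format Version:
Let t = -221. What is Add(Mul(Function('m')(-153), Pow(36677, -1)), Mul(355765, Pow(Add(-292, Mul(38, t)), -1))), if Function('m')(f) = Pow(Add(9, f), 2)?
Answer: Rational(-2573639413, 63744626) ≈ -40.374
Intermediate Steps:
Add(Mul(Function('m')(-153), Pow(36677, -1)), Mul(355765, Pow(Add(-292, Mul(38, t)), -1))) = Add(Mul(Pow(Add(9, -153), 2), Pow(36677, -1)), Mul(355765, Pow(Add(-292, Mul(38, -221)), -1))) = Add(Mul(Pow(-144, 2), Rational(1, 36677)), Mul(355765, Pow(Add(-292, -8398), -1))) = Add(Mul(20736, Rational(1, 36677)), Mul(355765, Pow(-8690, -1))) = Add(Rational(20736, 36677), Mul(355765, Rational(-1, 8690))) = Add(Rational(20736, 36677), Rational(-71153, 1738)) = Rational(-2573639413, 63744626)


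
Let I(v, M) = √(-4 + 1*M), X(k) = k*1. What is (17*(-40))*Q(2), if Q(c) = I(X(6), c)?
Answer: -680*I*√2 ≈ -961.67*I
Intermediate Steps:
X(k) = k
I(v, M) = √(-4 + M)
Q(c) = √(-4 + c)
(17*(-40))*Q(2) = (17*(-40))*√(-4 + 2) = -680*I*√2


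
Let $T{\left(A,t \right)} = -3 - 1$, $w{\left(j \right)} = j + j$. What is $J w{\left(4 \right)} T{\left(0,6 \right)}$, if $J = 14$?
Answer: $-448$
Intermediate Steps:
$w{\left(j \right)} = 2 j$
$T{\left(A,t \right)} = -4$
$J w{\left(4 \right)} T{\left(0,6 \right)} = 14 \cdot 2 \cdot 4 \left(-4\right) = 14 \cdot 8 \left(-4\right) = 112 \left(-4\right) = -448$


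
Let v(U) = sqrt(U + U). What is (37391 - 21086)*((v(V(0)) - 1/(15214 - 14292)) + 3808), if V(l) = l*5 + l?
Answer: 57246447375/922 ≈ 6.2089e+7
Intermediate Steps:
V(l) = 6*l (V(l) = 5*l + l = 6*l)
v(U) = sqrt(2)*sqrt(U) (v(U) = sqrt(2*U) = sqrt(2)*sqrt(U))
(37391 - 21086)*((v(V(0)) - 1/(15214 - 14292)) + 3808) = (37391 - 21086)*((sqrt(2)*sqrt(6*0) - 1/(15214 - 14292)) + 3808) = 16305*((sqrt(2)*sqrt(0) - 1/922) + 3808) = 16305*((sqrt(2)*0 - 1*1/922) + 3808) = 16305*((0 - 1/922) + 3808) = 16305*(-1/922 + 3808) = 16305*(3510975/922) = 57246447375/922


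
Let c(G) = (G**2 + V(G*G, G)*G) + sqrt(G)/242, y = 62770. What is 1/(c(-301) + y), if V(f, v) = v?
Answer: 14287976208/3485866131418477 - 242*I*sqrt(301)/3485866131418477 ≈ 4.0988e-6 - 1.2044e-12*I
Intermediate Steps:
c(G) = 2*G**2 + sqrt(G)/242 (c(G) = (G**2 + G*G) + sqrt(G)/242 = (G**2 + G**2) + sqrt(G)/242 = 2*G**2 + sqrt(G)/242)
1/(c(-301) + y) = 1/((2*(-301)**2 + sqrt(-301)/242) + 62770) = 1/((2*90601 + (I*sqrt(301))/242) + 62770) = 1/((181202 + I*sqrt(301)/242) + 62770) = 1/(243972 + I*sqrt(301)/242)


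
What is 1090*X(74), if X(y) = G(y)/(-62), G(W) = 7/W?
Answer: -3815/2294 ≈ -1.6630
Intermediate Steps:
X(y) = -7/(62*y) (X(y) = (7/y)/(-62) = (7/y)*(-1/62) = -7/(62*y))
1090*X(74) = 1090*(-7/62/74) = 1090*(-7/62*1/74) = 1090*(-7/4588) = -3815/2294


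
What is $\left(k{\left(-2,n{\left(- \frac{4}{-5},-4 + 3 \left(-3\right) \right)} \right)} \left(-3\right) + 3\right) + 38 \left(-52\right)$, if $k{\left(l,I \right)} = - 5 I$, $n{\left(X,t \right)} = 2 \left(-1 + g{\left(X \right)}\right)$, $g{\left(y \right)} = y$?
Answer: $-1979$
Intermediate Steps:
$n{\left(X,t \right)} = -2 + 2 X$ ($n{\left(X,t \right)} = 2 \left(-1 + X\right) = -2 + 2 X$)
$\left(k{\left(-2,n{\left(- \frac{4}{-5},-4 + 3 \left(-3\right) \right)} \right)} \left(-3\right) + 3\right) + 38 \left(-52\right) = \left(- 5 \left(-2 + 2 \left(- \frac{4}{-5}\right)\right) \left(-3\right) + 3\right) + 38 \left(-52\right) = \left(- 5 \left(-2 + 2 \left(\left(-4\right) \left(- \frac{1}{5}\right)\right)\right) \left(-3\right) + 3\right) - 1976 = \left(- 5 \left(-2 + 2 \cdot \frac{4}{5}\right) \left(-3\right) + 3\right) - 1976 = \left(- 5 \left(-2 + \frac{8}{5}\right) \left(-3\right) + 3\right) - 1976 = \left(\left(-5\right) \left(- \frac{2}{5}\right) \left(-3\right) + 3\right) - 1976 = \left(2 \left(-3\right) + 3\right) - 1976 = \left(-6 + 3\right) - 1976 = -3 - 1976 = -1979$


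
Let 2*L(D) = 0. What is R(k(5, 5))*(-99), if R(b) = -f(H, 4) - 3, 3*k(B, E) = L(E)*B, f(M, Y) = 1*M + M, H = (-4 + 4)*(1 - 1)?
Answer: 297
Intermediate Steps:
H = 0 (H = 0*0 = 0)
L(D) = 0 (L(D) = (1/2)*0 = 0)
f(M, Y) = 2*M (f(M, Y) = M + M = 2*M)
k(B, E) = 0 (k(B, E) = (0*B)/3 = (1/3)*0 = 0)
R(b) = -3 (R(b) = -2*0 - 3 = -1*0 - 3 = 0 - 3 = -3)
R(k(5, 5))*(-99) = -3*(-99) = 297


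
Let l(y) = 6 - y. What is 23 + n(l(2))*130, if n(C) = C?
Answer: 543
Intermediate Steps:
23 + n(l(2))*130 = 23 + (6 - 1*2)*130 = 23 + (6 - 2)*130 = 23 + 4*130 = 23 + 520 = 543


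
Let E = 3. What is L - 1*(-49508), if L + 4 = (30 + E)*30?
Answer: 50494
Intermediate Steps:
L = 986 (L = -4 + (30 + 3)*30 = -4 + 33*30 = -4 + 990 = 986)
L - 1*(-49508) = 986 - 1*(-49508) = 986 + 49508 = 50494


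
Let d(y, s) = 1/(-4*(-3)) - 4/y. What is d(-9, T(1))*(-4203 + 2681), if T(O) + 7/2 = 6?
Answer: -14459/18 ≈ -803.28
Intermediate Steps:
T(O) = 5/2 (T(O) = -7/2 + 6 = 5/2)
d(y, s) = 1/12 - 4/y (d(y, s) = -1/4*(-1/3) - 4/y = 1/12 - 4/y)
d(-9, T(1))*(-4203 + 2681) = ((1/12)*(-48 - 9)/(-9))*(-4203 + 2681) = ((1/12)*(-1/9)*(-57))*(-1522) = (19/36)*(-1522) = -14459/18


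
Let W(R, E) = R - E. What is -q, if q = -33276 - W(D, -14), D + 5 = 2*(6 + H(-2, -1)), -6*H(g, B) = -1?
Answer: 99892/3 ≈ 33297.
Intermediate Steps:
H(g, B) = 1/6 (H(g, B) = -1/6*(-1) = 1/6)
D = 22/3 (D = -5 + 2*(6 + 1/6) = -5 + 2*(37/6) = -5 + 37/3 = 22/3 ≈ 7.3333)
q = -99892/3 (q = -33276 - (22/3 - 1*(-14)) = -33276 - (22/3 + 14) = -33276 - 1*64/3 = -33276 - 64/3 = -99892/3 ≈ -33297.)
-q = -1*(-99892/3) = 99892/3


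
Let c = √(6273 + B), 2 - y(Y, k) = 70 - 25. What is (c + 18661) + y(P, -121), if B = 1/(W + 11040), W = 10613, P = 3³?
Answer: 18618 + √2941111183310/21653 ≈ 18697.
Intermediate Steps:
P = 27
B = 1/21653 (B = 1/(10613 + 11040) = 1/21653 ≈ 4.6183e-5)
y(Y, k) = -43 (y(Y, k) = 2 - (70 - 25) = 2 - 1*45 = 2 - 45 = -43)
c = √2941111183310/21653 (c = √(6273 + 1/21653) = √(135829270/21653) = √2941111183310/21653 ≈ 79.202)
(c + 18661) + y(P, -121) = (√2941111183310/21653 + 18661) - 43 = (18661 + √2941111183310/21653) - 43 = 18618 + √2941111183310/21653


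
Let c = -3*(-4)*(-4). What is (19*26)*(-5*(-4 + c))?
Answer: 128440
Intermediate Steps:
c = -48 (c = 12*(-4) = -48)
(19*26)*(-5*(-4 + c)) = (19*26)*(-5*(-4 - 48)) = 494*(-5*(-52)) = 494*260 = 128440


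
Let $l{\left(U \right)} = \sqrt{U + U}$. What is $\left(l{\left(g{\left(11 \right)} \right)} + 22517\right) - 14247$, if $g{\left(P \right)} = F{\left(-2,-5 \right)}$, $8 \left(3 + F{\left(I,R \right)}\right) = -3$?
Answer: $8270 + \frac{3 i \sqrt{3}}{2} \approx 8270.0 + 2.5981 i$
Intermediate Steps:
$F{\left(I,R \right)} = - \frac{27}{8}$ ($F{\left(I,R \right)} = -3 + \frac{1}{8} \left(-3\right) = -3 - \frac{3}{8} = - \frac{27}{8}$)
$g{\left(P \right)} = - \frac{27}{8}$
$l{\left(U \right)} = \sqrt{2} \sqrt{U}$ ($l{\left(U \right)} = \sqrt{2 U} = \sqrt{2} \sqrt{U}$)
$\left(l{\left(g{\left(11 \right)} \right)} + 22517\right) - 14247 = \left(\sqrt{2} \sqrt{- \frac{27}{8}} + 22517\right) - 14247 = \left(\sqrt{2} \frac{3 i \sqrt{6}}{4} + 22517\right) - 14247 = \left(\frac{3 i \sqrt{3}}{2} + 22517\right) - 14247 = \left(22517 + \frac{3 i \sqrt{3}}{2}\right) - 14247 = 8270 + \frac{3 i \sqrt{3}}{2}$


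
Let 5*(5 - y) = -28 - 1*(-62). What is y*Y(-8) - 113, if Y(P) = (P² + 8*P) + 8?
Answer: -637/5 ≈ -127.40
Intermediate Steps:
Y(P) = 8 + P² + 8*P
y = -9/5 (y = 5 - (-28 - 1*(-62))/5 = 5 - (-28 + 62)/5 = 5 - ⅕*34 = 5 - 34/5 = -9/5 ≈ -1.8000)
y*Y(-8) - 113 = -9*(8 + (-8)² + 8*(-8))/5 - 113 = -9*(8 + 64 - 64)/5 - 113 = -9/5*8 - 113 = -72/5 - 113 = -637/5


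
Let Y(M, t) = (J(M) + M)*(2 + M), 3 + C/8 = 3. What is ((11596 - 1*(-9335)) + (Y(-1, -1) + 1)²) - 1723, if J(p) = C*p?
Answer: 19208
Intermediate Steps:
C = 0 (C = -24 + 8*3 = -24 + 24 = 0)
J(p) = 0 (J(p) = 0*p = 0)
Y(M, t) = M*(2 + M) (Y(M, t) = (0 + M)*(2 + M) = M*(2 + M))
((11596 - 1*(-9335)) + (Y(-1, -1) + 1)²) - 1723 = ((11596 - 1*(-9335)) + (-(2 - 1) + 1)²) - 1723 = ((11596 + 9335) + (-1*1 + 1)²) - 1723 = (20931 + (-1 + 1)²) - 1723 = (20931 + 0²) - 1723 = (20931 + 0) - 1723 = 20931 - 1723 = 19208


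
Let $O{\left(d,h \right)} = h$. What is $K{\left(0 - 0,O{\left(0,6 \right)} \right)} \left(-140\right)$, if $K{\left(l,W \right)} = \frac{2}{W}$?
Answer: $- \frac{140}{3} \approx -46.667$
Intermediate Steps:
$K{\left(0 - 0,O{\left(0,6 \right)} \right)} \left(-140\right) = \frac{2}{6} \left(-140\right) = 2 \cdot \frac{1}{6} \left(-140\right) = \frac{1}{3} \left(-140\right) = - \frac{140}{3}$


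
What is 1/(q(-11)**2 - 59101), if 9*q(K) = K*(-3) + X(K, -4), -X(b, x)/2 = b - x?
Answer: -81/4784972 ≈ -1.6928e-5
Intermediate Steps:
X(b, x) = -2*b + 2*x (X(b, x) = -2*(b - x) = -2*b + 2*x)
q(K) = -8/9 - 5*K/9 (q(K) = (K*(-3) + (-2*K + 2*(-4)))/9 = (-3*K + (-2*K - 8))/9 = (-3*K + (-8 - 2*K))/9 = (-8 - 5*K)/9 = -8/9 - 5*K/9)
1/(q(-11)**2 - 59101) = 1/((-8/9 - 5/9*(-11))**2 - 59101) = 1/((-8/9 + 55/9)**2 - 59101) = 1/((47/9)**2 - 59101) = 1/(2209/81 - 59101) = 1/(-4784972/81) = -81/4784972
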